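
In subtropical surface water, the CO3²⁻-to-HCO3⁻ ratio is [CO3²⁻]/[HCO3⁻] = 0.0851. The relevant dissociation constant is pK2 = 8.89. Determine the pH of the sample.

pH = 7.82

From K2 = [H⁺][CO3²⁻]/[HCO3⁻]:  pH = pK2 + log₁₀([CO3²⁻]/[HCO3⁻])
log₁₀(0.0851) = -1.070
pH = 8.89 + (-1.070) = 7.82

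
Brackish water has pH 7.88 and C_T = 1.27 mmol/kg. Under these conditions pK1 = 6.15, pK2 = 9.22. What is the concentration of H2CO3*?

α₀ = 1 / (1 + K1/[H⁺] + K1K2/[H⁺]²) = 1 / (1 + 10^+1.73 + 10^+0.39)
   = 1 / (1 + 53.703 + 2.4547) = 1/57.158 = 0.01750
[CO2*] = α₀ × DIC = 0.01750 × 1.27 = 0.0222 mmol/kg

[CO2*] = 0.0222 mmol/kg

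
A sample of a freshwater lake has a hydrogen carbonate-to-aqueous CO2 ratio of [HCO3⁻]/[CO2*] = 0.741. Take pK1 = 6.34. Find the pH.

pH = 6.21

From K1 = [H⁺][HCO3⁻]/[CO2*]:  pH = pK1 + log₁₀([HCO3⁻]/[CO2*])
log₁₀(0.741) = -0.130
pH = 6.34 + (-0.130) = 6.21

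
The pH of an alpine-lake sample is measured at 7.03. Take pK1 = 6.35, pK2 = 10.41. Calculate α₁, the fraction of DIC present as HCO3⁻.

α₁ = 0.827

α₁ = 1 / (1 + [H⁺]/K1 + K2/[H⁺]) = 1 / (1 + 10^-0.68 + 10^-3.38)
   = 1 / (1 + 0.20893 + 0.00041687) = 1/1.2093 = 0.8269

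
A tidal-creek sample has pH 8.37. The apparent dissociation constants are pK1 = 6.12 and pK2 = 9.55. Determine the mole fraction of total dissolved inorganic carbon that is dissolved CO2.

α₀ = 1 / (1 + K1/[H⁺] + K1K2/[H⁺]²) = 1 / (1 + 10^+2.25 + 10^+1.07)
   = 1 / (1 + 177.83 + 11.749) = 1/190.58 = 0.005247

α₀ = 0.00525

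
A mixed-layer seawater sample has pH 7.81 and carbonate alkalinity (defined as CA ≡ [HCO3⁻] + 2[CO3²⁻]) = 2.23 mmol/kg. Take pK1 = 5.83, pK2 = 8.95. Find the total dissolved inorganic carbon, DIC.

DIC = 2.11 mmol/kg

CA = [HCO3⁻] + 2[CO3²⁻] = (α₁ + 2α₂)·DIC
At pH 7.81: [H⁺]/K1 = 10^-1.98 = 0.010471, K2/[H⁺] = 10^-1.14 = 0.072444
α₁ = 1/(1 + 0.010471 + 0.072444) = 1/1.0829 = 0.9234; α₂ = α₁·K2/[H⁺] = 0.06690
α₁ + 2α₂ = 1.0572
DIC = CA / (α₁ + 2α₂) = 2.23 / 1.0572 = 2.11 mmol/kg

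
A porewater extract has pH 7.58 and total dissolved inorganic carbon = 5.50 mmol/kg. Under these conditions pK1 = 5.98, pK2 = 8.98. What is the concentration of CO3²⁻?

[CO3²⁻] = 0.206 mmol/kg

α₂ = 1 / (1 + [H⁺]/K2 + [H⁺]²/(K1K2)) = 1 / (1 + 10^+1.40 + 10^-0.20)
   = 1 / (1 + 25.119 + 0.63096) = 1/26.750 = 0.03738
[CO3²⁻] = α₂ × DIC = 0.03738 × 5.50 = 0.206 mmol/kg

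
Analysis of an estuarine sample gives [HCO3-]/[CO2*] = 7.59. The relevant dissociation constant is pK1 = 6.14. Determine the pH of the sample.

From K1 = [H⁺][HCO3-]/[CO2*]:  pH = pK1 + log₁₀([HCO3-]/[CO2*])
log₁₀(7.59) = +0.880
pH = 6.14 + (+0.880) = 7.02

pH = 7.02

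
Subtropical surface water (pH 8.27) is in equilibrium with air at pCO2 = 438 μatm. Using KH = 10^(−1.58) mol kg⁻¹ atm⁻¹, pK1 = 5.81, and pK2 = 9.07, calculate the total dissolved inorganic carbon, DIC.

DIC = 3.86 mmol/kg

[CO2*] = KH · pCO2 = 10^(−1.58) × 438×10^-6 = 1.152×10^-5 mol/kg
α₀ = 1/(1 + K1/[H⁺] + K1K2/[H⁺]²) = 1/(1 + 10^+2.46 + 10^+1.66) = 0.002984
DIC = [CO2*]/α₀ = 1.152×10^-5 / 0.002984 = 3.86 mmol/kg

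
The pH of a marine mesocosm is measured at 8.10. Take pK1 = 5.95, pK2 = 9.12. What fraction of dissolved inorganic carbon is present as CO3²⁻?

α₂ = 1 / (1 + [H⁺]/K2 + [H⁺]²/(K1K2)) = 1 / (1 + 10^+1.02 + 10^-1.13)
   = 1 / (1 + 10.471 + 0.074131) = 1/11.545 = 0.08661

α₂ = 0.0866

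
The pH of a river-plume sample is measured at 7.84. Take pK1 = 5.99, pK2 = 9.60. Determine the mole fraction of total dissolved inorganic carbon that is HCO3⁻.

α₁ = 1 / (1 + [H⁺]/K1 + K2/[H⁺]) = 1 / (1 + 10^-1.85 + 10^-1.76)
   = 1 / (1 + 0.014125 + 0.017378) = 1/1.0315 = 0.9695

α₁ = 0.969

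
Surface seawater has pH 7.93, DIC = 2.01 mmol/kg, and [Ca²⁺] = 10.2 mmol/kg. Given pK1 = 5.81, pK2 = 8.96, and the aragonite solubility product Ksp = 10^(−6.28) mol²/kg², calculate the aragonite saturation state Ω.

α₂ = 1 / (1 + [H⁺]/K2 + [H⁺]²/(K1K2)) = 1 / (1 + 10^+1.03 + 10^-1.09)
   = 1 / (1 + 10.715 + 0.081283) = 1/11.796 = 0.08477
[CO3²⁻] = α₂ × DIC = 0.08477 × 2.01 = 0.1704 mmol/kg
Ksp = 10^(−6.28) = 5.248×10^-7
Ω = [Ca²⁺][CO3²⁻]/Ksp = (10.2×10^-3)(1.704×10^-4) / 5.248×10^-7 = 3.31

Ω = 3.31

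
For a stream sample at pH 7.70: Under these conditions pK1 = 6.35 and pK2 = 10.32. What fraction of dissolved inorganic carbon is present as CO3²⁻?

α₂ = 0.00229

α₂ = 1 / (1 + [H⁺]/K2 + [H⁺]²/(K1K2)) = 1 / (1 + 10^+2.62 + 10^+1.27)
   = 1 / (1 + 416.87 + 18.621) = 1/436.49 = 0.002291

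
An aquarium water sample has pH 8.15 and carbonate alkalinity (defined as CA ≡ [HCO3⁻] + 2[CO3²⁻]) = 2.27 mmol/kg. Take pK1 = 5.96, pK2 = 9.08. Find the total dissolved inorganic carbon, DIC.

DIC = 2.07 mmol/kg

CA = [HCO3⁻] + 2[CO3²⁻] = (α₁ + 2α₂)·DIC
At pH 8.15: [H⁺]/K1 = 10^-2.19 = 0.0064565, K2/[H⁺] = 10^-0.93 = 0.11749
α₁ = 1/(1 + 0.0064565 + 0.11749) = 1/1.1239 = 0.8897; α₂ = α₁·K2/[H⁺] = 0.1045
α₁ + 2α₂ = 1.0988
DIC = CA / (α₁ + 2α₂) = 2.27 / 1.0988 = 2.07 mmol/kg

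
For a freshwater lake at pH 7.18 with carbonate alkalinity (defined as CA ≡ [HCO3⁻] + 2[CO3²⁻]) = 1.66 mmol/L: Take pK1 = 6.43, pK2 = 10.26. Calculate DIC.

CA = [HCO3⁻] + 2[CO3²⁻] = (α₁ + 2α₂)·DIC
At pH 7.18: [H⁺]/K1 = 10^-0.75 = 0.17783, K2/[H⁺] = 10^-3.08 = 0.00083176
α₁ = 1/(1 + 0.17783 + 0.00083176) = 1/1.1787 = 0.8484; α₂ = α₁·K2/[H⁺] = 0.0007057
α₁ + 2α₂ = 0.8498
DIC = CA / (α₁ + 2α₂) = 1.66 / 0.8498 = 1.95 mmol/L

DIC = 1.95 mmol/L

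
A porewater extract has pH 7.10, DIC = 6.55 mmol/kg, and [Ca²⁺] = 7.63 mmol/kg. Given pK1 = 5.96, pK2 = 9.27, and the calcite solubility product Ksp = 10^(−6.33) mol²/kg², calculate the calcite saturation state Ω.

α₂ = 1 / (1 + [H⁺]/K2 + [H⁺]²/(K1K2)) = 1 / (1 + 10^+2.17 + 10^+1.03)
   = 1 / (1 + 147.91 + 10.715) = 1/159.63 = 0.006265
[CO3²⁻] = α₂ × DIC = 0.006265 × 6.55 = 0.04103 mmol/kg
Ksp = 10^(−6.33) = 4.677×10^-7
Ω = [Ca²⁺][CO3²⁻]/Ksp = (7.63×10^-3)(4.103×10^-5) / 4.677×10^-7 = 0.669

Ω = 0.669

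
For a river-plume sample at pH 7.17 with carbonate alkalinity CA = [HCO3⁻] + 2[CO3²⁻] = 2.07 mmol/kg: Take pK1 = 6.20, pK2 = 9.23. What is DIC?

CA = [HCO3⁻] + 2[CO3²⁻] = (α₁ + 2α₂)·DIC
At pH 7.17: [H⁺]/K1 = 10^-0.97 = 0.10715, K2/[H⁺] = 10^-2.06 = 0.0087096
α₁ = 1/(1 + 0.10715 + 0.0087096) = 1/1.1159 = 0.8962; α₂ = α₁·K2/[H⁺] = 0.007805
α₁ + 2α₂ = 0.9118
DIC = CA / (α₁ + 2α₂) = 2.07 / 0.9118 = 2.27 mmol/kg

DIC = 2.27 mmol/kg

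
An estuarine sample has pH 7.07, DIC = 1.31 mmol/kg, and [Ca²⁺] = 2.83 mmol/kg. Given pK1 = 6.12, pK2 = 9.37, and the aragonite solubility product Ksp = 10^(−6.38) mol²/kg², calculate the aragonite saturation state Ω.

α₂ = 1 / (1 + [H⁺]/K2 + [H⁺]²/(K1K2)) = 1 / (1 + 10^+2.30 + 10^+1.35)
   = 1 / (1 + 199.53 + 22.387) = 1/222.91 = 0.004486
[CO3²⁻] = α₂ × DIC = 0.004486 × 1.31 = 0.005877 mmol/kg = 5.877 μmol/kg
Ksp = 10^(−6.38) = 4.169×10^-7
Ω = [Ca²⁺][CO3²⁻]/Ksp = (2.83×10^-3)(5.877×10^-6) / 4.169×10^-7 = 0.0399

Ω = 0.0399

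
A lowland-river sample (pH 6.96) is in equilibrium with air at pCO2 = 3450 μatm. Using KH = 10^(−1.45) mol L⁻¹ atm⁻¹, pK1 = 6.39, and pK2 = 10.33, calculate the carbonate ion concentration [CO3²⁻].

[CO3²⁻] = 0.194 μmol/L

[CO2*] = KH · pCO2 = 10^(−1.45) × 3450×10^-6 = 1.224×10^-4 mol/L
α₀ = 1/(1 + K1/[H⁺] + K1K2/[H⁺]²) = 1/(1 + 10^+0.57 + 10^-2.80) = 0.2120
DIC = [CO2*]/α₀ = 1.224×10^-4 / 0.2120 = 0.5774 mmol/L
[CO3²⁻] = α₂·DIC; α₂ = 0.0003360, so [CO3²⁻] = 0.0003360 × 0.5774 = 0.000194 mmol/L = 0.194 μmol/L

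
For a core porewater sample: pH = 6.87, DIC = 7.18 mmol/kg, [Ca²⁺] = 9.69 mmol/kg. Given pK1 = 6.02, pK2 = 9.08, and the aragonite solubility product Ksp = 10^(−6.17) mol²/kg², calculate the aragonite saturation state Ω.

α₂ = 1 / (1 + [H⁺]/K2 + [H⁺]²/(K1K2)) = 1 / (1 + 10^+2.21 + 10^+1.36)
   = 1 / (1 + 162.18 + 22.909) = 1/186.09 = 0.005374
[CO3²⁻] = α₂ × DIC = 0.005374 × 7.18 = 0.03858 mmol/kg
Ksp = 10^(−6.17) = 6.761×10^-7
Ω = [Ca²⁺][CO3²⁻]/Ksp = (9.69×10^-3)(3.858×10^-5) / 6.761×10^-7 = 0.553

Ω = 0.553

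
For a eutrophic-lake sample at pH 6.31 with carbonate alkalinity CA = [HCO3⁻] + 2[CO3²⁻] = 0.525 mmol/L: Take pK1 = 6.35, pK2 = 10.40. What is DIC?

DIC = 1.10 mmol/L

CA = [HCO3⁻] + 2[CO3²⁻] = (α₁ + 2α₂)·DIC
At pH 6.31: [H⁺]/K1 = 10^0.04 = 1.0965, K2/[H⁺] = 10^-4.09 = 8.1283×10^-5
α₁ = 1/(1 + 1.0965 + 8.1283×10^-5) = 1/2.0966 = 0.4770; α₂ = α₁·K2/[H⁺] = 3.877×10^-5
α₁ + 2α₂ = 0.4770
DIC = CA / (α₁ + 2α₂) = 0.525 / 0.4770 = 1.10 mmol/L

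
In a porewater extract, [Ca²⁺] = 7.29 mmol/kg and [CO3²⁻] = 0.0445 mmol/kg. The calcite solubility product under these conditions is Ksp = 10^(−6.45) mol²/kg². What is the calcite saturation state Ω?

Ksp = 10^(−6.45) = 3.548×10^-7
Ω = [Ca²⁺][CO3²⁻]/Ksp = (7.29×10^-3)(0.0445×10^-3) / 3.548×10^-7 = 0.914

Ω = 0.914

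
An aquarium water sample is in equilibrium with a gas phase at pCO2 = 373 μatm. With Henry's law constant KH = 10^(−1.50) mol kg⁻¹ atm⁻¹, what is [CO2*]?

[CO2*] = 11.8 μmol/kg

KH = 10^(−1.50) = 3.162×10^-2 mol kg⁻¹ atm⁻¹
[CO2*] = KH · pCO2 = 3.162×10^-2 × 373×10^-6 atm = 1.18×10^-5 mol/kg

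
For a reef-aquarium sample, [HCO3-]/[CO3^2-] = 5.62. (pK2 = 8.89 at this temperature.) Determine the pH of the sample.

pH = 8.14

From K2 = [H⁺][CO3^2-]/[HCO3-]:  pH = pK2 − log₁₀([HCO3-]/[CO3^2-])
log₁₀(5.62) = +0.750
pH = 8.89 − (+0.750) = 8.14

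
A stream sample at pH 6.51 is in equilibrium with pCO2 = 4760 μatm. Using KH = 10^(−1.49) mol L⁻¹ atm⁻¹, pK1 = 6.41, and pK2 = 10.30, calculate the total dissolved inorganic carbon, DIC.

DIC = 0.348 mmol/L

[CO2*] = KH · pCO2 = 10^(−1.49) × 4760×10^-6 = 1.540×10^-4 mol/L
α₀ = 1/(1 + K1/[H⁺] + K1K2/[H⁺]²) = 1/(1 + 10^+0.10 + 10^-3.69) = 0.4426
DIC = [CO2*]/α₀ = 1.540×10^-4 / 0.4426 = 0.348 mmol/L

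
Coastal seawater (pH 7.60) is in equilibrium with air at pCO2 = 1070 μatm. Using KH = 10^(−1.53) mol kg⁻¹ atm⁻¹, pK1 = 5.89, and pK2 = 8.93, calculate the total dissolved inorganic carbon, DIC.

DIC = 1.73 mmol/kg

[CO2*] = KH · pCO2 = 10^(−1.53) × 1070×10^-6 = 3.158×10^-5 mol/kg
α₀ = 1/(1 + K1/[H⁺] + K1K2/[H⁺]²) = 1/(1 + 10^+1.71 + 10^+0.38) = 0.01829
DIC = [CO2*]/α₀ = 3.158×10^-5 / 0.01829 = 1.73 mmol/kg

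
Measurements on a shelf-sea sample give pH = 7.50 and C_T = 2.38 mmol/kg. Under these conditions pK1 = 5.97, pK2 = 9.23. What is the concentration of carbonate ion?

α₂ = 1 / (1 + [H⁺]/K2 + [H⁺]²/(K1K2)) = 1 / (1 + 10^+1.73 + 10^+0.20)
   = 1 / (1 + 53.703 + 1.5849) = 1/56.288 = 0.01777
[CO3²⁻] = α₂ × DIC = 0.01777 × 2.38 = 0.0423 mmol/kg

[CO3²⁻] = 0.0423 mmol/kg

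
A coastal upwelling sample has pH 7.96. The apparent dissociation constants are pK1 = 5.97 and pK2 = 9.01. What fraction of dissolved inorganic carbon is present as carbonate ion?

α₂ = 0.0811

α₂ = 1 / (1 + [H⁺]/K2 + [H⁺]²/(K1K2)) = 1 / (1 + 10^+1.05 + 10^-0.94)
   = 1 / (1 + 11.220 + 0.11482) = 1/12.335 = 0.08107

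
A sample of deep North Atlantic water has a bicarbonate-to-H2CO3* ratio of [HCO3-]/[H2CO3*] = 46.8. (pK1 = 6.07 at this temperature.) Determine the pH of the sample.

From K1 = [H⁺][HCO3-]/[H2CO3*]:  pH = pK1 + log₁₀([HCO3-]/[H2CO3*])
log₁₀(46.8) = +1.670
pH = 6.07 + (+1.670) = 7.74

pH = 7.74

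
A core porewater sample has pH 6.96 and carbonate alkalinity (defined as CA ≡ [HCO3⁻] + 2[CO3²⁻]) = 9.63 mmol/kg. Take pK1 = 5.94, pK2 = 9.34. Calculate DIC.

DIC = 10.5 mmol/kg

CA = [HCO3⁻] + 2[CO3²⁻] = (α₁ + 2α₂)·DIC
At pH 6.96: [H⁺]/K1 = 10^-1.02 = 0.095499, K2/[H⁺] = 10^-2.38 = 0.0041687
α₁ = 1/(1 + 0.095499 + 0.0041687) = 1/1.0997 = 0.9094; α₂ = α₁·K2/[H⁺] = 0.003791
α₁ + 2α₂ = 0.9169
DIC = CA / (α₁ + 2α₂) = 9.63 / 0.9169 = 10.5 mmol/kg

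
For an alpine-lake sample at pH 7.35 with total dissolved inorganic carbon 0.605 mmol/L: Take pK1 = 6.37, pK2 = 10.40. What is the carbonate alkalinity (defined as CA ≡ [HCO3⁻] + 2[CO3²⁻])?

CA = [HCO3⁻] + 2[CO3²⁻] = (α₁ + 2α₂)·DIC
At pH 7.35: [H⁺]/K1 = 10^-0.98 = 0.10471, K2/[H⁺] = 10^-3.05 = 0.00089125
α₁ = 1/(1 + 0.10471 + 0.00089125) = 1/1.1056 = 0.9045; α₂ = α₁·K2/[H⁺] = 0.0008061
α₁ + 2α₂ = 0.9061
CA = 0.9061 × 0.605 = 0.548 mmol/L

CA = 0.548 mmol/L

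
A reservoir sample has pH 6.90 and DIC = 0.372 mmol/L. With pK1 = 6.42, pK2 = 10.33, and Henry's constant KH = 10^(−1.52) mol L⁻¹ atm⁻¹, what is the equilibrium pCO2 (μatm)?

α₀ = 1 / (1 + K1/[H⁺] + K1K2/[H⁺]²) = 1 / (1 + 10^+0.48 + 10^-2.95)
   = 1 / (1 + 3.0200 + 0.0011220) = 1/4.0211 = 0.2487
[CO2*] = α₀ × DIC = 0.2487 × 0.372 = 0.09251 mmol/L
pCO2 = [CO2*]/KH = 9.251×10^-5 / 3.020×10^-2 = 3060 μatm

pCO2 = 3060 μatm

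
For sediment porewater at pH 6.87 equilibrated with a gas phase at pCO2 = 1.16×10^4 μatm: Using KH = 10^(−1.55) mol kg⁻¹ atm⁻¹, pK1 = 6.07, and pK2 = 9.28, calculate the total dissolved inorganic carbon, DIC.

DIC = 2.40 mmol/kg

[CO2*] = KH · pCO2 = 10^(−1.55) × 1.16×10^4×10^-6 = 3.269×10^-4 mol/kg
α₀ = 1/(1 + K1/[H⁺] + K1K2/[H⁺]²) = 1/(1 + 10^+0.80 + 10^-1.61) = 0.1363
DIC = [CO2*]/α₀ = 3.269×10^-4 / 0.1363 = 2.40 mmol/kg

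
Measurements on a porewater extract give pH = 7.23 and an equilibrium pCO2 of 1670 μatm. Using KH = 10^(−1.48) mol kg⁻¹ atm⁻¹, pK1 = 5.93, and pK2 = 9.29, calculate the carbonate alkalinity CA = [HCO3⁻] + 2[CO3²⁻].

CA = 1.12 mmol/kg

[CO2*] = KH · pCO2 = 10^(−1.48) × 1670×10^-6 = 5.530×10^-5 mol/kg
α₀ = 1/(1 + K1/[H⁺] + K1K2/[H⁺]²) = 1/(1 + 10^+1.30 + 10^-0.76) = 0.04733
DIC = [CO2*]/α₀ = 5.530×10^-5 / 0.04733 = 1.168 mmol/kg
CA = (α₁ + 2α₂)·DIC = (0.9444 + 2×0.008226) × 1.168 = 1.12 mmol/kg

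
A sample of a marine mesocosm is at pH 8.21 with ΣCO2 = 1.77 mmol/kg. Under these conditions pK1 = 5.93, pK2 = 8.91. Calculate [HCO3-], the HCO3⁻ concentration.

α₁ = 1 / (1 + [H⁺]/K1 + K2/[H⁺]) = 1 / (1 + 10^-2.28 + 10^-0.70)
   = 1 / (1 + 0.0052481 + 0.19953) = 1/1.2048 = 0.8300
[HCO3⁻] = α₁ × DIC = 0.8300 × 1.77 = 1.47 mmol/kg

[HCO3⁻] = 1.47 mmol/kg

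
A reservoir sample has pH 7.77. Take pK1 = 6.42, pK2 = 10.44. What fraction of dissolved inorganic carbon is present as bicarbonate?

α₁ = 0.955

α₁ = 1 / (1 + [H⁺]/K1 + K2/[H⁺]) = 1 / (1 + 10^-1.35 + 10^-2.67)
   = 1 / (1 + 0.044668 + 0.0021380) = 1/1.0468 = 0.9553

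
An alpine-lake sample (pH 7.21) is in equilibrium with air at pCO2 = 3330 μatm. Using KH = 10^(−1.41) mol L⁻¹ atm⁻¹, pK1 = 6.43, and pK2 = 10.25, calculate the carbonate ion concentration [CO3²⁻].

[CO2*] = KH · pCO2 = 10^(−1.41) × 3330×10^-6 = 1.296×10^-4 mol/L
α₀ = 1/(1 + K1/[H⁺] + K1K2/[H⁺]²) = 1/(1 + 10^+0.78 + 10^-2.26) = 0.1422
DIC = [CO2*]/α₀ = 1.296×10^-4 / 0.1422 = 0.9109 mmol/L
[CO3²⁻] = α₂·DIC; α₂ = 0.0007816, so [CO3²⁻] = 0.0007816 × 0.9109 = 0.000712 mmol/L = 0.712 μmol/L

[CO3²⁻] = 0.712 μmol/L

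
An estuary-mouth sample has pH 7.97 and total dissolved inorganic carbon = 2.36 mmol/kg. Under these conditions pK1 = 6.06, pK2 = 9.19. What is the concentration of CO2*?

[CO2*] = 0.0271 mmol/kg

α₀ = 1 / (1 + K1/[H⁺] + K1K2/[H⁺]²) = 1 / (1 + 10^+1.91 + 10^+0.69)
   = 1 / (1 + 81.283 + 4.8978) = 1/87.181 = 0.01147
[CO2*] = α₀ × DIC = 0.01147 × 2.36 = 0.0271 mmol/kg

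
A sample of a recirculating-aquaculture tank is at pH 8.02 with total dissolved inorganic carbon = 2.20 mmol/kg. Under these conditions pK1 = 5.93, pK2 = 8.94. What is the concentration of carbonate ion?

[CO3²⁻] = 0.234 mmol/kg

α₂ = 1 / (1 + [H⁺]/K2 + [H⁺]²/(K1K2)) = 1 / (1 + 10^+0.92 + 10^-1.17)
   = 1 / (1 + 8.3176 + 0.067608) = 1/9.3852 = 0.1066
[CO3²⁻] = α₂ × DIC = 0.1066 × 2.20 = 0.234 mmol/kg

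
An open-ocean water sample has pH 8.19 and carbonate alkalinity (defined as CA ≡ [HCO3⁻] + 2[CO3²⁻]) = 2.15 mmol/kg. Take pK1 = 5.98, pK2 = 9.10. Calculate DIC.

DIC = 1.95 mmol/kg

CA = [HCO3⁻] + 2[CO3²⁻] = (α₁ + 2α₂)·DIC
At pH 8.19: [H⁺]/K1 = 10^-2.21 = 0.0061660, K2/[H⁺] = 10^-0.91 = 0.12303
α₁ = 1/(1 + 0.0061660 + 0.12303) = 1/1.1292 = 0.8856; α₂ = α₁·K2/[H⁺] = 0.1090
α₁ + 2α₂ = 1.1035
DIC = CA / (α₁ + 2α₂) = 2.15 / 1.1035 = 1.95 mmol/kg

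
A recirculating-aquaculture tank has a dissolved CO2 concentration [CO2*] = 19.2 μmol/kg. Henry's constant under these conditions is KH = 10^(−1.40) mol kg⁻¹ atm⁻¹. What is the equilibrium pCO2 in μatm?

KH = 10^(−1.40) = 3.981×10^-2 mol kg⁻¹ atm⁻¹
pCO2 = [CO2*]/KH = 19.2×10^-6 / 3.981×10^-2 = 4.82×10^-4 atm = 482 μatm

pCO2 = 482 μatm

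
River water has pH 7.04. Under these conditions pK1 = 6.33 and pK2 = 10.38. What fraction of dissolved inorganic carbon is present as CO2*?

α₀ = 1 / (1 + K1/[H⁺] + K1K2/[H⁺]²) = 1 / (1 + 10^+0.71 + 10^-2.63)
   = 1 / (1 + 5.1286 + 0.0023442) = 1/6.1310 = 0.1631

α₀ = 0.163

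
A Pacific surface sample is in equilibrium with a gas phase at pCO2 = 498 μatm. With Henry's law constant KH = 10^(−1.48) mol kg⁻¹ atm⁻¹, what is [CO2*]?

[CO2*] = 16.5 μmol/kg

KH = 10^(−1.48) = 3.311×10^-2 mol kg⁻¹ atm⁻¹
[CO2*] = KH · pCO2 = 3.311×10^-2 × 498×10^-6 atm = 1.65×10^-5 mol/kg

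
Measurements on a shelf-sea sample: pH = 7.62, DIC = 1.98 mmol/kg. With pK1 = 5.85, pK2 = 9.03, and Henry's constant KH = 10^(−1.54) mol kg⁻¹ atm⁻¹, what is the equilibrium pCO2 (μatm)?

pCO2 = 1100 μatm

α₀ = 1 / (1 + K1/[H⁺] + K1K2/[H⁺]²) = 1 / (1 + 10^+1.77 + 10^+0.36)
   = 1 / (1 + 58.884 + 2.2909) = 1/62.175 = 0.01608
[CO2*] = α₀ × DIC = 0.01608 × 1.98 = 0.03185 mmol/kg
pCO2 = [CO2*]/KH = 3.185×10^-5 / 2.884×10^-2 = 1100 μatm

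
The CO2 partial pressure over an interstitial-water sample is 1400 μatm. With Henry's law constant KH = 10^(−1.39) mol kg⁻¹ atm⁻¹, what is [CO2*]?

KH = 10^(−1.39) = 4.074×10^-2 mol kg⁻¹ atm⁻¹
[CO2*] = KH · pCO2 = 4.074×10^-2 × 1400×10^-6 atm = 5.70×10^-5 mol/kg

[CO2*] = 57.0 μmol/kg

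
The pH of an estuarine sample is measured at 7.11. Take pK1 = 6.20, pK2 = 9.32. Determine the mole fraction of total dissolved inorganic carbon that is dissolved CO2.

α₀ = 0.109

α₀ = 1 / (1 + K1/[H⁺] + K1K2/[H⁺]²) = 1 / (1 + 10^+0.91 + 10^-1.30)
   = 1 / (1 + 8.1283 + 0.050119) = 1/9.1784 = 0.1090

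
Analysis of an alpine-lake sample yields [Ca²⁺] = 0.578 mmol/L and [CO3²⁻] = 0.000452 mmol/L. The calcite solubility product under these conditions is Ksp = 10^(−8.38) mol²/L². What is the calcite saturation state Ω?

Ω = 0.0627

Ksp = 10^(−8.38) = 4.169×10^-9
Ω = [Ca²⁺][CO3²⁻]/Ksp = (0.578×10^-3)(0.000452×10^-3) / 4.169×10^-9 = 0.0627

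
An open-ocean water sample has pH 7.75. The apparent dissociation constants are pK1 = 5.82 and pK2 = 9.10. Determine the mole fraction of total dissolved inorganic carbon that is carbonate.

α₂ = 1 / (1 + [H⁺]/K2 + [H⁺]²/(K1K2)) = 1 / (1 + 10^+1.35 + 10^-0.58)
   = 1 / (1 + 22.387 + 0.26303) = 1/23.650 = 0.04228

α₂ = 0.0423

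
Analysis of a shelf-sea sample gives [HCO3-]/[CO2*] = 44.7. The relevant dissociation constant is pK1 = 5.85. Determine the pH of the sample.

pH = 7.50

From K1 = [H⁺][HCO3-]/[CO2*]:  pH = pK1 + log₁₀([HCO3-]/[CO2*])
log₁₀(44.7) = +1.650
pH = 5.85 + (+1.650) = 7.50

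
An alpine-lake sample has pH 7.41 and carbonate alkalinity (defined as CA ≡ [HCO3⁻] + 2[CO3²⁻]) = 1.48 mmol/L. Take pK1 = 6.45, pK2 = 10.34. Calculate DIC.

DIC = 1.64 mmol/L

CA = [HCO3⁻] + 2[CO3²⁻] = (α₁ + 2α₂)·DIC
At pH 7.41: [H⁺]/K1 = 10^-0.96 = 0.10965, K2/[H⁺] = 10^-2.93 = 0.0011749
α₁ = 1/(1 + 0.10965 + 0.0011749) = 1/1.1108 = 0.9002; α₂ = α₁·K2/[H⁺] = 0.001058
α₁ + 2α₂ = 0.9023
DIC = CA / (α₁ + 2α₂) = 1.48 / 0.9023 = 1.64 mmol/L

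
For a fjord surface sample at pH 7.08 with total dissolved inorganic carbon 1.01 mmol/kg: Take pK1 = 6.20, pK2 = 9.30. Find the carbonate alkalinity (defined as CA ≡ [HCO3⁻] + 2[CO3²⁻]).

CA = [HCO3⁻] + 2[CO3²⁻] = (α₁ + 2α₂)·DIC
At pH 7.08: [H⁺]/K1 = 10^-0.88 = 0.13183, K2/[H⁺] = 10^-2.22 = 0.0060256
α₁ = 1/(1 + 0.13183 + 0.0060256) = 1/1.1379 = 0.8788; α₂ = α₁·K2/[H⁺] = 0.005296
α₁ + 2α₂ = 0.8894
CA = 0.8894 × 1.01 = 0.898 mmol/kg

CA = 0.898 mmol/kg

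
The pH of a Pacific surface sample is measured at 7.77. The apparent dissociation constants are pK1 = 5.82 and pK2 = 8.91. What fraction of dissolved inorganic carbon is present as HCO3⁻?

α₁ = 0.923

α₁ = 1 / (1 + [H⁺]/K1 + K2/[H⁺]) = 1 / (1 + 10^-1.95 + 10^-1.14)
   = 1 / (1 + 0.011220 + 0.072444) = 1/1.0837 = 0.9228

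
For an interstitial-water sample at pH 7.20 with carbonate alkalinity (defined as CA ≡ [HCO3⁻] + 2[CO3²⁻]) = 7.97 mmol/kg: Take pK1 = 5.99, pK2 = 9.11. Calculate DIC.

DIC = 8.35 mmol/kg

CA = [HCO3⁻] + 2[CO3²⁻] = (α₁ + 2α₂)·DIC
At pH 7.20: [H⁺]/K1 = 10^-1.21 = 0.061660, K2/[H⁺] = 10^-1.91 = 0.012303
α₁ = 1/(1 + 0.061660 + 0.012303) = 1/1.0740 = 0.9311; α₂ = α₁·K2/[H⁺] = 0.01146
α₁ + 2α₂ = 0.9540
DIC = CA / (α₁ + 2α₂) = 7.97 / 0.9540 = 8.35 mmol/kg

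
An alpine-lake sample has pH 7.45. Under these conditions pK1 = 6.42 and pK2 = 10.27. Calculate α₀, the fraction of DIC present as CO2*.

α₀ = 0.0852

α₀ = 1 / (1 + K1/[H⁺] + K1K2/[H⁺]²) = 1 / (1 + 10^+1.03 + 10^-1.79)
   = 1 / (1 + 10.715 + 0.016218) = 1/11.731 = 0.08524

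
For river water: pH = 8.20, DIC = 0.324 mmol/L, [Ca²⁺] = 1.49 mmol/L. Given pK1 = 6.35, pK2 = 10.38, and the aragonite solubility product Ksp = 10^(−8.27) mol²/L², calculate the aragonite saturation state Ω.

α₂ = 1 / (1 + [H⁺]/K2 + [H⁺]²/(K1K2)) = 1 / (1 + 10^+2.18 + 10^+0.33)
   = 1 / (1 + 151.36 + 2.1380) = 1/154.49 = 0.006473
[CO3²⁻] = α₂ × DIC = 0.006473 × 0.324 = 0.002097 mmol/L = 2.097 μmol/L
Ksp = 10^(−8.27) = 5.370×10^-9
Ω = [Ca²⁺][CO3²⁻]/Ksp = (1.49×10^-3)(2.097×10^-6) / 5.370×10^-9 = 0.582

Ω = 0.582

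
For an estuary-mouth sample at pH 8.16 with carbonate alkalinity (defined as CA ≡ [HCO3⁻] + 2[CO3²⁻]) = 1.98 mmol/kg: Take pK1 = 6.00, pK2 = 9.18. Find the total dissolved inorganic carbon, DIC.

CA = [HCO3⁻] + 2[CO3²⁻] = (α₁ + 2α₂)·DIC
At pH 8.16: [H⁺]/K1 = 10^-2.16 = 0.0069183, K2/[H⁺] = 10^-1.02 = 0.095499
α₁ = 1/(1 + 0.0069183 + 0.095499) = 1/1.1024 = 0.9071; α₂ = α₁·K2/[H⁺] = 0.08663
α₁ + 2α₂ = 1.0804
DIC = CA / (α₁ + 2α₂) = 1.98 / 1.0804 = 1.83 mmol/kg

DIC = 1.83 mmol/kg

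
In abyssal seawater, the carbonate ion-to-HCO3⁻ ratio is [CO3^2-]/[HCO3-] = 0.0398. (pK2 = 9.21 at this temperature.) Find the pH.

pH = 7.81

From K2 = [H⁺][CO3^2-]/[HCO3-]:  pH = pK2 + log₁₀([CO3^2-]/[HCO3-])
log₁₀(0.0398) = -1.400
pH = 9.21 + (-1.400) = 7.81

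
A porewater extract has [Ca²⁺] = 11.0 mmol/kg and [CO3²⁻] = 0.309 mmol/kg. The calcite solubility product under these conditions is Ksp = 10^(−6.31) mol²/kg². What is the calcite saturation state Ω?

Ksp = 10^(−6.31) = 4.898×10^-7
Ω = [Ca²⁺][CO3²⁻]/Ksp = (11.0×10^-3)(0.309×10^-3) / 4.898×10^-7 = 6.94

Ω = 6.94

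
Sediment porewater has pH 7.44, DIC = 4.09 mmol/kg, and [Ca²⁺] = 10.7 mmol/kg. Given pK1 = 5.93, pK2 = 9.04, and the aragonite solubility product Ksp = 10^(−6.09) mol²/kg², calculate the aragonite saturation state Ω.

Ω = 1.28

α₂ = 1 / (1 + [H⁺]/K2 + [H⁺]²/(K1K2)) = 1 / (1 + 10^+1.60 + 10^+0.09)
   = 1 / (1 + 39.811 + 1.2303) = 1/42.041 = 0.02379
[CO3²⁻] = α₂ × DIC = 0.02379 × 4.09 = 0.09729 mmol/kg
Ksp = 10^(−6.09) = 8.128×10^-7
Ω = [Ca²⁺][CO3²⁻]/Ksp = (10.7×10^-3)(9.729×10^-5) / 8.128×10^-7 = 1.28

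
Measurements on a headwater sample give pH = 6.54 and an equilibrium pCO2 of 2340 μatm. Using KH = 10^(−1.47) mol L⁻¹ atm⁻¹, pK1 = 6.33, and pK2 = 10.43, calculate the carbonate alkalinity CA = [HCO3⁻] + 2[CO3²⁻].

CA = 0.129 mmol/L

[CO2*] = KH · pCO2 = 10^(−1.47) × 2340×10^-6 = 7.929×10^-5 mol/L
α₀ = 1/(1 + K1/[H⁺] + K1K2/[H⁺]²) = 1/(1 + 10^+0.21 + 10^-3.68) = 0.3814
DIC = [CO2*]/α₀ = 7.929×10^-5 / 0.3814 = 0.2079 mmol/L
CA = (α₁ + 2α₂)·DIC = (0.6185 + 2×7.968×10^-5) × 0.2079 = 0.129 mmol/L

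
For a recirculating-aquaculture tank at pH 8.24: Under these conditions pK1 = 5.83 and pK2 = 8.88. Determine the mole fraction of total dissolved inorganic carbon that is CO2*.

α₀ = 1 / (1 + K1/[H⁺] + K1K2/[H⁺]²) = 1 / (1 + 10^+2.41 + 10^+1.77)
   = 1 / (1 + 257.04 + 58.884) = 1/316.92 = 0.003155

α₀ = 0.00316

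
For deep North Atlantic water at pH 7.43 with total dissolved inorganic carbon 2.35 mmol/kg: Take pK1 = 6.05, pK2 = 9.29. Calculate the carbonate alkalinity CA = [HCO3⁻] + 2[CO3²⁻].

CA = 2.29 mmol/kg

CA = [HCO3⁻] + 2[CO3²⁻] = (α₁ + 2α₂)·DIC
At pH 7.43: [H⁺]/K1 = 10^-1.38 = 0.041687, K2/[H⁺] = 10^-1.86 = 0.013804
α₁ = 1/(1 + 0.041687 + 0.013804) = 1/1.0555 = 0.9474; α₂ = α₁·K2/[H⁺] = 0.01308
α₁ + 2α₂ = 0.9736
CA = 0.9736 × 2.35 = 2.29 mmol/kg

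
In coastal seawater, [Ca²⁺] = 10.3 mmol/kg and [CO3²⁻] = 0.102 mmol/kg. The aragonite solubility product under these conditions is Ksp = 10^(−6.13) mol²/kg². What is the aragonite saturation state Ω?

Ksp = 10^(−6.13) = 7.413×10^-7
Ω = [Ca²⁺][CO3²⁻]/Ksp = (10.3×10^-3)(0.102×10^-3) / 7.413×10^-7 = 1.42

Ω = 1.42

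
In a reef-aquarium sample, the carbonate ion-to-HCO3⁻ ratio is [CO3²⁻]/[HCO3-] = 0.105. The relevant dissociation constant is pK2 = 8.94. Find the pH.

From K2 = [H⁺][CO3²⁻]/[HCO3-]:  pH = pK2 + log₁₀([CO3²⁻]/[HCO3-])
log₁₀(0.105) = -0.979
pH = 8.94 + (-0.979) = 7.96

pH = 7.96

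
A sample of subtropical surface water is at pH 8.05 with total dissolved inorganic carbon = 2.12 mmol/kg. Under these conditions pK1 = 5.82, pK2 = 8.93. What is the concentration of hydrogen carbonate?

[HCO3⁻] = 1.86 mmol/kg

α₁ = 1 / (1 + [H⁺]/K1 + K2/[H⁺]) = 1 / (1 + 10^-2.23 + 10^-0.88)
   = 1 / (1 + 0.0058884 + 0.13183) = 1/1.1377 = 0.8790
[HCO3⁻] = α₁ × DIC = 0.8790 × 2.12 = 1.86 mmol/kg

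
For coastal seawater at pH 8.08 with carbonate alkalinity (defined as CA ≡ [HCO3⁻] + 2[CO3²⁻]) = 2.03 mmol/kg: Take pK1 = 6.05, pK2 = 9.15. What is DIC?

DIC = 1.90 mmol/kg

CA = [HCO3⁻] + 2[CO3²⁻] = (α₁ + 2α₂)·DIC
At pH 8.08: [H⁺]/K1 = 10^-2.03 = 0.0093325, K2/[H⁺] = 10^-1.07 = 0.085114
α₁ = 1/(1 + 0.0093325 + 0.085114) = 1/1.0944 = 0.9137; α₂ = α₁·K2/[H⁺] = 0.07777
α₁ + 2α₂ = 1.0692
DIC = CA / (α₁ + 2α₂) = 2.03 / 1.0692 = 1.90 mmol/kg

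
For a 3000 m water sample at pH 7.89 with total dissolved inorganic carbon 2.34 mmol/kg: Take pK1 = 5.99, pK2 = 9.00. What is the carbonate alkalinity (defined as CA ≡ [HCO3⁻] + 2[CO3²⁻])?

CA = 2.48 mmol/kg

CA = [HCO3⁻] + 2[CO3²⁻] = (α₁ + 2α₂)·DIC
At pH 7.89: [H⁺]/K1 = 10^-1.90 = 0.012589, K2/[H⁺] = 10^-1.11 = 0.077625
α₁ = 1/(1 + 0.012589 + 0.077625) = 1/1.0902 = 0.9173; α₂ = α₁·K2/[H⁺] = 0.07120
α₁ + 2α₂ = 1.0597
CA = 1.0597 × 2.34 = 2.48 mmol/kg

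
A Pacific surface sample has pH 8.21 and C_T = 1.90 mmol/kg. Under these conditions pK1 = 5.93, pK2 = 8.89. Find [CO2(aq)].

α₀ = 1 / (1 + K1/[H⁺] + K1K2/[H⁺]²) = 1 / (1 + 10^+2.28 + 10^+1.60)
   = 1 / (1 + 190.55 + 39.811) = 1/231.36 = 0.004322
[CO2*] = α₀ × DIC = 0.004322 × 1.90 = 0.00821 mmol/kg = 8.21 μmol/kg

[CO2*] = 8.21 μmol/kg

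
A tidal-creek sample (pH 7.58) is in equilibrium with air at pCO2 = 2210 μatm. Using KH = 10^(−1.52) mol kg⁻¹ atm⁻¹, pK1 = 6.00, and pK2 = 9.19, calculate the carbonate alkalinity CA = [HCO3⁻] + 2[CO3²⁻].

[CO2*] = KH · pCO2 = 10^(−1.52) × 2210×10^-6 = 6.674×10^-5 mol/kg
α₀ = 1/(1 + K1/[H⁺] + K1K2/[H⁺]²) = 1/(1 + 10^+1.58 + 10^-0.03) = 0.02503
DIC = [CO2*]/α₀ = 6.674×10^-5 / 0.02503 = 2.666 mmol/kg
CA = (α₁ + 2α₂)·DIC = (0.9516 + 2×0.02336) × 2.666 = 2.66 mmol/kg

CA = 2.66 mmol/kg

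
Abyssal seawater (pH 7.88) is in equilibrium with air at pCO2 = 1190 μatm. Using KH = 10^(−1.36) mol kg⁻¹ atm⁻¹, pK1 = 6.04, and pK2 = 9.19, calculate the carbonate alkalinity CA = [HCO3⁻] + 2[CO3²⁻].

CA = 3.95 mmol/kg

[CO2*] = KH · pCO2 = 10^(−1.36) × 1190×10^-6 = 5.195×10^-5 mol/kg
α₀ = 1/(1 + K1/[H⁺] + K1K2/[H⁺]²) = 1/(1 + 10^+1.84 + 10^+0.53) = 0.01359
DIC = [CO2*]/α₀ = 5.195×10^-5 / 0.01359 = 3.822 mmol/kg
CA = (α₁ + 2α₂)·DIC = (0.9404 + 2×0.04606) × 3.822 = 3.95 mmol/kg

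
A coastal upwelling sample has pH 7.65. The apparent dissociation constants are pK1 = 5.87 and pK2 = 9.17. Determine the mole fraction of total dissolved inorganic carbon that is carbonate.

α₂ = 0.0288

α₂ = 1 / (1 + [H⁺]/K2 + [H⁺]²/(K1K2)) = 1 / (1 + 10^+1.52 + 10^-0.26)
   = 1 / (1 + 33.113 + 0.54954) = 1/34.663 = 0.02885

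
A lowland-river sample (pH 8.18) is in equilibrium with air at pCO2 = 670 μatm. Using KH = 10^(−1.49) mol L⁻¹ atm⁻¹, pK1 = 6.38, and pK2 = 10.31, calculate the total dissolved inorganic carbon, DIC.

[CO2*] = KH · pCO2 = 10^(−1.49) × 670×10^-6 = 2.168×10^-5 mol/L
α₀ = 1/(1 + K1/[H⁺] + K1K2/[H⁺]²) = 1/(1 + 10^+1.80 + 10^-0.33) = 0.01549
DIC = [CO2*]/α₀ = 2.168×10^-5 / 0.01549 = 1.40 mmol/L

DIC = 1.40 mmol/L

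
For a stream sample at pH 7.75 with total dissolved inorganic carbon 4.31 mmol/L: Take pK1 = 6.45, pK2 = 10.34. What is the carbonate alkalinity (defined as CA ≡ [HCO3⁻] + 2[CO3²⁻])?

CA = 4.12 mmol/L

CA = [HCO3⁻] + 2[CO3²⁻] = (α₁ + 2α₂)·DIC
At pH 7.75: [H⁺]/K1 = 10^-1.30 = 0.050119, K2/[H⁺] = 10^-2.59 = 0.0025704
α₁ = 1/(1 + 0.050119 + 0.0025704) = 1/1.0527 = 0.9499; α₂ = α₁·K2/[H⁺] = 0.002442
α₁ + 2α₂ = 0.9548
CA = 0.9548 × 4.31 = 4.12 mmol/L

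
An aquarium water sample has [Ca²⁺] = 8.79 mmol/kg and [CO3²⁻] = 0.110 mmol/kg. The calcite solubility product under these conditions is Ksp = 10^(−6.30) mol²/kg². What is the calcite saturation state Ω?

Ω = 1.93

Ksp = 10^(−6.30) = 5.012×10^-7
Ω = [Ca²⁺][CO3²⁻]/Ksp = (8.79×10^-3)(0.110×10^-3) / 5.012×10^-7 = 1.93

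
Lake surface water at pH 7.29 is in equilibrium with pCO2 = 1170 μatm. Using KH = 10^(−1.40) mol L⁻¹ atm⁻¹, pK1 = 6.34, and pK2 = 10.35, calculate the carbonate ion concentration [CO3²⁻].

[CO2*] = KH · pCO2 = 10^(−1.40) × 1170×10^-6 = 4.658×10^-5 mol/L
α₀ = 1/(1 + K1/[H⁺] + K1K2/[H⁺]²) = 1/(1 + 10^+0.95 + 10^-2.11) = 0.1008
DIC = [CO2*]/α₀ = 4.658×10^-5 / 0.1008 = 0.4621 mmol/L
[CO3²⁻] = α₂·DIC; α₂ = 0.0007825, so [CO3²⁻] = 0.0007825 × 0.4621 = 0.000362 mmol/L = 0.362 μmol/L

[CO3²⁻] = 0.362 μmol/L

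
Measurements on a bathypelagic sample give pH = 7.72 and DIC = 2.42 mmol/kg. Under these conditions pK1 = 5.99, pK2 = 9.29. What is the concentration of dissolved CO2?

α₀ = 1 / (1 + K1/[H⁺] + K1K2/[H⁺]²) = 1 / (1 + 10^+1.73 + 10^+0.16)
   = 1 / (1 + 53.703 + 1.4454) = 1/56.149 = 0.01781
[CO2*] = α₀ × DIC = 0.01781 × 2.42 = 0.0431 mmol/kg

[CO2*] = 0.0431 mmol/kg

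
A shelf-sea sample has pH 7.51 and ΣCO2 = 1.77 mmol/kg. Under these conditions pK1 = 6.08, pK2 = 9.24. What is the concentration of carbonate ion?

[CO3²⁻] = 0.0312 mmol/kg

α₂ = 1 / (1 + [H⁺]/K2 + [H⁺]²/(K1K2)) = 1 / (1 + 10^+1.73 + 10^+0.30)
   = 1 / (1 + 53.703 + 1.9953) = 1/56.698 = 0.01764
[CO3²⁻] = α₂ × DIC = 0.01764 × 1.77 = 0.0312 mmol/kg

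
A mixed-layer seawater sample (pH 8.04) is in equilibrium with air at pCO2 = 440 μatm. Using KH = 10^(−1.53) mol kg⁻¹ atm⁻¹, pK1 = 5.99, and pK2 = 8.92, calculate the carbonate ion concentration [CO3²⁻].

[CO2*] = KH · pCO2 = 10^(−1.53) × 440×10^-6 = 1.299×10^-5 mol/kg
α₀ = 1/(1 + K1/[H⁺] + K1K2/[H⁺]²) = 1/(1 + 10^+2.05 + 10^+1.17) = 0.007813
DIC = [CO2*]/α₀ = 1.299×10^-5 / 0.007813 = 1.662 mmol/kg
[CO3²⁻] = α₂·DIC; α₂ = 0.1156, so [CO3²⁻] = 0.1156 × 1.662 = 0.192 mmol/kg

[CO3²⁻] = 0.192 mmol/kg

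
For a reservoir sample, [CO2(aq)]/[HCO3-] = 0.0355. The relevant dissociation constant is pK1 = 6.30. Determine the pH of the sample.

From K1 = [H⁺][HCO3-]/[CO2(aq)]:  pH = pK1 − log₁₀([CO2(aq)]/[HCO3-])
log₁₀(0.0355) = -1.450
pH = 6.30 − (-1.450) = 7.75

pH = 7.75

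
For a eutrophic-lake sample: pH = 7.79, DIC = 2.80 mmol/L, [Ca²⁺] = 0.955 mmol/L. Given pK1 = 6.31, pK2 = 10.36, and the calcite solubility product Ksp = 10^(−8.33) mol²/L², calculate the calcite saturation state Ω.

α₂ = 1 / (1 + [H⁺]/K2 + [H⁺]²/(K1K2)) = 1 / (1 + 10^+2.57 + 10^+1.09)
   = 1 / (1 + 371.54 + 12.303) = 1/384.84 = 0.002598
[CO3²⁻] = α₂ × DIC = 0.002598 × 2.80 = 0.007276 mmol/L = 7.276 μmol/L
Ksp = 10^(−8.33) = 4.677×10^-9
Ω = [Ca²⁺][CO3²⁻]/Ksp = (0.955×10^-3)(7.276×10^-6) / 4.677×10^-9 = 1.49

Ω = 1.49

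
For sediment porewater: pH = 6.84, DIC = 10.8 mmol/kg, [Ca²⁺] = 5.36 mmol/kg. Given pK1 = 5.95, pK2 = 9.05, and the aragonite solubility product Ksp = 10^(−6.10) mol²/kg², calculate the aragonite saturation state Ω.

α₂ = 1 / (1 + [H⁺]/K2 + [H⁺]²/(K1K2)) = 1 / (1 + 10^+2.21 + 10^+1.32)
   = 1 / (1 + 162.18 + 20.893) = 1/184.07 = 0.005433
[CO3²⁻] = α₂ × DIC = 0.005433 × 10.8 = 0.05867 mmol/kg
Ksp = 10^(−6.10) = 7.943×10^-7
Ω = [Ca²⁺][CO3²⁻]/Ksp = (5.36×10^-3)(5.867×10^-5) / 7.943×10^-7 = 0.396

Ω = 0.396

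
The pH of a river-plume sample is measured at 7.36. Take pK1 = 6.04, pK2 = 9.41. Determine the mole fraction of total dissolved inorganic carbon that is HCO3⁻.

α₁ = 0.946

α₁ = 1 / (1 + [H⁺]/K1 + K2/[H⁺]) = 1 / (1 + 10^-1.32 + 10^-2.05)
   = 1 / (1 + 0.047863 + 0.0089125) = 1/1.0568 = 0.9463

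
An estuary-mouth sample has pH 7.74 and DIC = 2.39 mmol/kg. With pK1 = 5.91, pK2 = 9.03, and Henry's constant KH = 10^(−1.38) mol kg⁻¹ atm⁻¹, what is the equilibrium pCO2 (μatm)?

pCO2 = 795 μatm

α₀ = 1 / (1 + K1/[H⁺] + K1K2/[H⁺]²) = 1 / (1 + 10^+1.83 + 10^+0.54)
   = 1 / (1 + 67.608 + 3.4674) = 1/72.076 = 0.01387
[CO2*] = α₀ × DIC = 0.01387 × 2.39 = 0.03316 mmol/kg
pCO2 = [CO2*]/KH = 3.316×10^-5 / 4.169×10^-2 = 795 μatm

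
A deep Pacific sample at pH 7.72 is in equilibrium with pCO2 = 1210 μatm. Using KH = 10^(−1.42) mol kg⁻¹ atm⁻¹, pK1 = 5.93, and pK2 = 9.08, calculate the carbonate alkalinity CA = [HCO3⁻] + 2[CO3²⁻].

CA = 3.08 mmol/kg

[CO2*] = KH · pCO2 = 10^(−1.42) × 1210×10^-6 = 4.600×10^-5 mol/kg
α₀ = 1/(1 + K1/[H⁺] + K1K2/[H⁺]²) = 1/(1 + 10^+1.79 + 10^+0.43) = 0.01530
DIC = [CO2*]/α₀ = 4.600×10^-5 / 0.01530 = 3.006 mmol/kg
CA = (α₁ + 2α₂)·DIC = (0.9435 + 2×0.04119) × 3.006 = 3.08 mmol/kg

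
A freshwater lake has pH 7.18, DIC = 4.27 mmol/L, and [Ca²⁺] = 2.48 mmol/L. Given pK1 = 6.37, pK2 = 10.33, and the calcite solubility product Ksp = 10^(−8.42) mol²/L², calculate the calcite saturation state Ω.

Ω = 1.71

α₂ = 1 / (1 + [H⁺]/K2 + [H⁺]²/(K1K2)) = 1 / (1 + 10^+3.15 + 10^+2.34)
   = 1 / (1 + 1412.5 + 218.78) = 1/1632.3 = 0.0006126
[CO3²⁻] = α₂ × DIC = 0.0006126 × 4.27 = 0.002616 mmol/L = 2.616 μmol/L
Ksp = 10^(−8.42) = 3.802×10^-9
Ω = [Ca²⁺][CO3²⁻]/Ksp = (2.48×10^-3)(2.616×10^-6) / 3.802×10^-9 = 1.71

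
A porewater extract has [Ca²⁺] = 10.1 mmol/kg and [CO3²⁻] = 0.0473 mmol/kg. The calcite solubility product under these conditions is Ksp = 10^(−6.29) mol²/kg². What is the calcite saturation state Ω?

Ksp = 10^(−6.29) = 5.129×10^-7
Ω = [Ca²⁺][CO3²⁻]/Ksp = (10.1×10^-3)(0.0473×10^-3) / 5.129×10^-7 = 0.931

Ω = 0.931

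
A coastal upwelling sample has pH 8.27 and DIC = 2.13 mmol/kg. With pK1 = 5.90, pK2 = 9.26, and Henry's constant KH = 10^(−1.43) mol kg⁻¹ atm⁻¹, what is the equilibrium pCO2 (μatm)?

pCO2 = 221 μatm

α₀ = 1 / (1 + K1/[H⁺] + K1K2/[H⁺]²) = 1 / (1 + 10^+2.37 + 10^+1.38)
   = 1 / (1 + 234.42 + 23.988) = 1/259.41 = 0.003855
[CO2*] = α₀ × DIC = 0.003855 × 2.13 = 0.008211 mmol/kg = 8.211 μmol/kg
pCO2 = [CO2*]/KH = 8.211×10^-6 / 3.715×10^-2 = 221 μatm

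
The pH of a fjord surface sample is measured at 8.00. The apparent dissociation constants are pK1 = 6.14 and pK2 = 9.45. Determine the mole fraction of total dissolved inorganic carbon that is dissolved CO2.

α₀ = 0.0132

α₀ = 1 / (1 + K1/[H⁺] + K1K2/[H⁺]²) = 1 / (1 + 10^+1.86 + 10^+0.41)
   = 1 / (1 + 72.444 + 2.5704) = 1/76.014 = 0.01316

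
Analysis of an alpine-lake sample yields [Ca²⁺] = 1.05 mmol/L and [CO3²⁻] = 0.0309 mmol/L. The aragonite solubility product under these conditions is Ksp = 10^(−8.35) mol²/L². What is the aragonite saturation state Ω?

Ω = 7.26

Ksp = 10^(−8.35) = 4.467×10^-9
Ω = [Ca²⁺][CO3²⁻]/Ksp = (1.05×10^-3)(0.0309×10^-3) / 4.467×10^-9 = 7.26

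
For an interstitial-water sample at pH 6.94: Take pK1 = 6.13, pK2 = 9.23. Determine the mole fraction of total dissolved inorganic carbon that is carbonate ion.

α₂ = 1 / (1 + [H⁺]/K2 + [H⁺]²/(K1K2)) = 1 / (1 + 10^+2.29 + 10^+1.48)
   = 1 / (1 + 194.98 + 30.200) = 1/226.18 = 0.004421

α₂ = 0.00442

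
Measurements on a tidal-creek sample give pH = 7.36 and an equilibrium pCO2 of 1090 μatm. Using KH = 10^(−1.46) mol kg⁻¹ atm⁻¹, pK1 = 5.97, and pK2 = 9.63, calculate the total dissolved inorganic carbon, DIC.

DIC = 0.971 mmol/kg

[CO2*] = KH · pCO2 = 10^(−1.46) × 1090×10^-6 = 3.779×10^-5 mol/kg
α₀ = 1/(1 + K1/[H⁺] + K1K2/[H⁺]²) = 1/(1 + 10^+1.39 + 10^-0.88) = 0.03894
DIC = [CO2*]/α₀ = 3.779×10^-5 / 0.03894 = 0.971 mmol/kg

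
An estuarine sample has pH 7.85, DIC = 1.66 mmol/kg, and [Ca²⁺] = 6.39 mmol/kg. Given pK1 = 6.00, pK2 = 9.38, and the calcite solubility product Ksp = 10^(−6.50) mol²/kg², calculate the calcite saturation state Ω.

α₂ = 1 / (1 + [H⁺]/K2 + [H⁺]²/(K1K2)) = 1 / (1 + 10^+1.53 + 10^-0.32)
   = 1 / (1 + 33.884 + 0.47863) = 1/35.363 = 0.02828
[CO3²⁻] = α₂ × DIC = 0.02828 × 1.66 = 0.04694 mmol/kg
Ksp = 10^(−6.50) = 3.162×10^-7
Ω = [Ca²⁺][CO3²⁻]/Ksp = (6.39×10^-3)(4.694×10^-5) / 3.162×10^-7 = 0.949

Ω = 0.949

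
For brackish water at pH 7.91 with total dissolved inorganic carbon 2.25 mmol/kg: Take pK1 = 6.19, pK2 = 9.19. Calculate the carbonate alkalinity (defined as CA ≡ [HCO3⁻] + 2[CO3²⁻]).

CA = 2.32 mmol/kg

CA = [HCO3⁻] + 2[CO3²⁻] = (α₁ + 2α₂)·DIC
At pH 7.91: [H⁺]/K1 = 10^-1.72 = 0.019055, K2/[H⁺] = 10^-1.28 = 0.052481
α₁ = 1/(1 + 0.019055 + 0.052481) = 1/1.0715 = 0.9332; α₂ = α₁·K2/[H⁺] = 0.04898
α₁ + 2α₂ = 1.0312
CA = 1.0312 × 2.25 = 2.32 mmol/kg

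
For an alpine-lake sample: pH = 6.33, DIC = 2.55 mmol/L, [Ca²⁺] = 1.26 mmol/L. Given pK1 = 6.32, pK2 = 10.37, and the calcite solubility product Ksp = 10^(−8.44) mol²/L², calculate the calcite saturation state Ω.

Ω = 0.0408

α₂ = 1 / (1 + [H⁺]/K2 + [H⁺]²/(K1K2)) = 1 / (1 + 10^+4.04 + 10^+4.03)
   = 1 / (1 + 1.0965×10^4 + 1.0715×10^4) = 1/2.1681×10^4 = 4.612×10^-5
[CO3²⁻] = α₂ × DIC = 4.612×10^-5 × 2.55 = 0.0001176 mmol/L = 0.1176 μmol/L
Ksp = 10^(−8.44) = 3.631×10^-9
Ω = [Ca²⁺][CO3²⁻]/Ksp = (1.26×10^-3)(1.176×10^-7) / 3.631×10^-9 = 0.0408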